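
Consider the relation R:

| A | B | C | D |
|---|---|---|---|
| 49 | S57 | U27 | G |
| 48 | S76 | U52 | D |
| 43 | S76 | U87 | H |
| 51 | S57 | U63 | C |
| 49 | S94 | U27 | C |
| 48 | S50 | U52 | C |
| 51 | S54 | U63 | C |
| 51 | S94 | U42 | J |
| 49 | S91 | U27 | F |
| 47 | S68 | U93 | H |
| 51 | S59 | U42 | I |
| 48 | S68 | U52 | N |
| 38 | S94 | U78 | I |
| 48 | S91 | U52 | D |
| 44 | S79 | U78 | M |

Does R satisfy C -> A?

No

C=U27: 3 rows → A = 49, 49, 49 ✓
C=U52: 4 rows → A = 48, 48, 48, 48 ✓
C=U87: 1 row → A = 43 ✓
C=U63: 2 rows → A = 51, 51 ✓
C=U42: 2 rows → A = 51, 51 ✓
C=U93: 1 row → A = 47 ✓
C=U78: 2 rows → A takes values {38, 44} — violation
Two rows agree on C but differ on A, so C -> A does not hold.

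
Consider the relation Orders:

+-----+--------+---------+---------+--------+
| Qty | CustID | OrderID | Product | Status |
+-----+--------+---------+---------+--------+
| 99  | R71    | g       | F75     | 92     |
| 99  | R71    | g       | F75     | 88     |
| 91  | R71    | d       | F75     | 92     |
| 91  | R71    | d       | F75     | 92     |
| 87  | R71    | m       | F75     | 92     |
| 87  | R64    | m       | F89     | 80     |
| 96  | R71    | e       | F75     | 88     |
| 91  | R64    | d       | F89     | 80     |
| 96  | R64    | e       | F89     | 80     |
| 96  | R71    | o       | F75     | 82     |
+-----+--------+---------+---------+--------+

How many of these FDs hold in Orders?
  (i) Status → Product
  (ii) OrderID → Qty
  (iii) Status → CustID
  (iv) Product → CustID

4

(i) Status → Product: every LHS value maps to a single RHS value — holds.
(ii) OrderID → Qty: every LHS value maps to a single RHS value — holds.
(iii) Status → CustID: every LHS value maps to a single RHS value — holds.
(iv) Product → CustID: every LHS value maps to a single RHS value — holds.
4 of the 4 dependencies hold.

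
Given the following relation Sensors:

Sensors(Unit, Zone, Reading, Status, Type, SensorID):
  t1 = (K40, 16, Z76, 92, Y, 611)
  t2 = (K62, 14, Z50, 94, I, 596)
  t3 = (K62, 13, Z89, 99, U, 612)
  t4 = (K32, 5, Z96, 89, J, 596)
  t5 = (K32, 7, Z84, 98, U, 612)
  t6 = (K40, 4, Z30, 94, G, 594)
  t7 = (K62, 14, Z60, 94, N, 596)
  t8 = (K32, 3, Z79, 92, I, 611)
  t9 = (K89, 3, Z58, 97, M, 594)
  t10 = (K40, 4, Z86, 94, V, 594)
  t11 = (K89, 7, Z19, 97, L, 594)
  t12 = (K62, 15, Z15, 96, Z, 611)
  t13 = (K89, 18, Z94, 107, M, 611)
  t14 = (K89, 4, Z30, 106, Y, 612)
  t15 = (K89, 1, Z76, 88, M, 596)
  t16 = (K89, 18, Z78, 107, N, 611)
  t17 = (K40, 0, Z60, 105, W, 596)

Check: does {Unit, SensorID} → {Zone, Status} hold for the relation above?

No

(Unit=K40, SensorID=611): row 1 → {Zone,Status} = (16, 92) ✓
(Unit=K62, SensorID=596): rows 2, 7 → {Zone,Status} = (14, 94), (14, 94) ✓
(Unit=K62, SensorID=612): row 3 → {Zone,Status} = (13, 99) ✓
(Unit=K32, SensorID=596): row 4 → {Zone,Status} = (5, 89) ✓
(Unit=K32, SensorID=612): row 5 → {Zone,Status} = (7, 98) ✓
(Unit=K40, SensorID=594): rows 6, 10 → {Zone,Status} = (4, 94), (4, 94) ✓
(Unit=K32, SensorID=611): row 8 → {Zone,Status} = (3, 92) ✓
(Unit=K89, SensorID=594): rows 9, 11 → {Zone,Status} takes values {(3, 97), (7, 97)} — violation
(Unit=K62, SensorID=611): row 12 → {Zone,Status} = (15, 96) ✓
(Unit=K89, SensorID=611): rows 13, 16 → {Zone,Status} = (18, 107), (18, 107) ✓
(Unit=K89, SensorID=612): row 14 → {Zone,Status} = (4, 106) ✓
(Unit=K89, SensorID=596): row 15 → {Zone,Status} = (1, 88) ✓
(Unit=K40, SensorID=596): row 17 → {Zone,Status} = (0, 105) ✓
Two rows agree on {Unit, SensorID} but differ on {Zone, Status}, so {Unit, SensorID} → {Zone, Status} does not hold.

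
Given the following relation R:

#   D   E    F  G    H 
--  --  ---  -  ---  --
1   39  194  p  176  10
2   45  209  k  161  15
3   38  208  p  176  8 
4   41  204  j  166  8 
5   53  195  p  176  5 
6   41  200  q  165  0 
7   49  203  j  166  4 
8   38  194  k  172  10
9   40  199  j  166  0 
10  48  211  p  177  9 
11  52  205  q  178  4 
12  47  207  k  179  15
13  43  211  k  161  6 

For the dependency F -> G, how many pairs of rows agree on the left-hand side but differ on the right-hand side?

F=p: violating pairs (1,10), (3,10), (5,10) — 3 pairs.
F=k: violating pairs (2,8), (2,12), (8,12), (8,13), (12,13) — 5 pairs.
F=j: all 3 rows agree on G — 0 pairs.
F=q: violating pairs (6,11) — 1 pair.

9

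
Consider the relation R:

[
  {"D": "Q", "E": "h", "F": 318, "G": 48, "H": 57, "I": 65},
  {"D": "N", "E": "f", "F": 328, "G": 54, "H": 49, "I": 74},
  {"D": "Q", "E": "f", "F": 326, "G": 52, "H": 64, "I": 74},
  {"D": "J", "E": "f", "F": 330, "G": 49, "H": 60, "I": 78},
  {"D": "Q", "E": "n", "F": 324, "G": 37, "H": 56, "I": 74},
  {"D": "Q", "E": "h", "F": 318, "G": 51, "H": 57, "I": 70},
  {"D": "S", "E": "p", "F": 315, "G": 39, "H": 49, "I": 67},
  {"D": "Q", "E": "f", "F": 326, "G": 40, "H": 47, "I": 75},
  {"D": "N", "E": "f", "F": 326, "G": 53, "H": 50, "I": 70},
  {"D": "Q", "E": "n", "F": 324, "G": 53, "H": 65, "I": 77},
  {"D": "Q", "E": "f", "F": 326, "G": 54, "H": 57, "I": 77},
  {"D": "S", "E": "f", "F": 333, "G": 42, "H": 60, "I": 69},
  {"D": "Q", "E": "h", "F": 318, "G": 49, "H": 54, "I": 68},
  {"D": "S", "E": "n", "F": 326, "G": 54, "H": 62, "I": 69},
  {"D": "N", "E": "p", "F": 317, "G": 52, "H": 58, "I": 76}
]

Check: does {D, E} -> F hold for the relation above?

(D=Q, E=h): 3 rows → F = 318, 318, 318 ✓
(D=N, E=f): 2 rows → F takes values {328, 326} — violation
(D=Q, E=f): 3 rows → F = 326, 326, 326 ✓
(D=J, E=f): 1 row → F = 330 ✓
(D=Q, E=n): 2 rows → F = 324, 324 ✓
(D=S, E=p): 1 row → F = 315 ✓
(D=S, E=f): 1 row → F = 333 ✓
(D=S, E=n): 1 row → F = 326 ✓
(D=N, E=p): 1 row → F = 317 ✓
Two rows agree on {D, E} but differ on F, so {D, E} -> F does not hold.

No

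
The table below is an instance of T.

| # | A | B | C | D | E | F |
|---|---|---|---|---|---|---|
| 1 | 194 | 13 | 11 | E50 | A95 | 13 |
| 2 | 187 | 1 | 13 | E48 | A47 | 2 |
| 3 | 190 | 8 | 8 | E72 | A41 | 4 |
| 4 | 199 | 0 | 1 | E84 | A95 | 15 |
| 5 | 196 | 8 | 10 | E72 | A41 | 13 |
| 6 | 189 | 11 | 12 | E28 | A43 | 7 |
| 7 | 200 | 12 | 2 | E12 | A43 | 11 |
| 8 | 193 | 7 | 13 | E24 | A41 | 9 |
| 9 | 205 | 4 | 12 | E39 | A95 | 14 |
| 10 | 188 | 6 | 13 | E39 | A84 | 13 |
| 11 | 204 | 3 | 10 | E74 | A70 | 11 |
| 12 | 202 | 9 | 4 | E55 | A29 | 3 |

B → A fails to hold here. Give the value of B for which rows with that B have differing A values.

B=13: row 1 → A = 194 ✓
B=1: row 2 → A = 187 ✓
B=8: rows 3, 5 → A takes values {190, 196} — violation
B=0: row 4 → A = 199 ✓
B=11: row 6 → A = 189 ✓
B=12: row 7 → A = 200 ✓
B=7: row 8 → A = 193 ✓
B=4: row 9 → A = 205 ✓
B=6: row 10 → A = 188 ✓
B=3: row 11 → A = 204 ✓
B=9: row 12 → A = 202 ✓
The only B value with inconsistent A is B=8.

8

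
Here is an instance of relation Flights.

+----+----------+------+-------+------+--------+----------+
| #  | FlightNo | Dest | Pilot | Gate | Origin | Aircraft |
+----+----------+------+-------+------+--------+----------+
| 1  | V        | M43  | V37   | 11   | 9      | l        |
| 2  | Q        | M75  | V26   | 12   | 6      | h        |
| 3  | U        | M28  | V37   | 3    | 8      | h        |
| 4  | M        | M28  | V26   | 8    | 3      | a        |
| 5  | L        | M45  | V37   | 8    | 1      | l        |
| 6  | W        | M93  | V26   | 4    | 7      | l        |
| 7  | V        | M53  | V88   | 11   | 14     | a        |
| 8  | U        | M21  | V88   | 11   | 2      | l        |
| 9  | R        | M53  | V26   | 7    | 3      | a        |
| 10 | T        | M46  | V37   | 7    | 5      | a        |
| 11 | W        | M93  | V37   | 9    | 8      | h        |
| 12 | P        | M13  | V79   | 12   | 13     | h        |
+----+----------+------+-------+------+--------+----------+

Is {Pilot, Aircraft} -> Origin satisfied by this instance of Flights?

No

(Pilot=V37, Aircraft=l): rows 1, 5 → Origin takes values {9, 1} — violation
(Pilot=V26, Aircraft=h): row 2 → Origin = 6 ✓
(Pilot=V37, Aircraft=h): rows 3, 11 → Origin = 8, 8 ✓
(Pilot=V26, Aircraft=a): rows 4, 9 → Origin = 3, 3 ✓
(Pilot=V26, Aircraft=l): row 6 → Origin = 7 ✓
(Pilot=V88, Aircraft=a): row 7 → Origin = 14 ✓
(Pilot=V88, Aircraft=l): row 8 → Origin = 2 ✓
(Pilot=V37, Aircraft=a): row 10 → Origin = 5 ✓
(Pilot=V79, Aircraft=h): row 12 → Origin = 13 ✓
Two rows agree on {Pilot, Aircraft} but differ on Origin, so {Pilot, Aircraft} -> Origin does not hold.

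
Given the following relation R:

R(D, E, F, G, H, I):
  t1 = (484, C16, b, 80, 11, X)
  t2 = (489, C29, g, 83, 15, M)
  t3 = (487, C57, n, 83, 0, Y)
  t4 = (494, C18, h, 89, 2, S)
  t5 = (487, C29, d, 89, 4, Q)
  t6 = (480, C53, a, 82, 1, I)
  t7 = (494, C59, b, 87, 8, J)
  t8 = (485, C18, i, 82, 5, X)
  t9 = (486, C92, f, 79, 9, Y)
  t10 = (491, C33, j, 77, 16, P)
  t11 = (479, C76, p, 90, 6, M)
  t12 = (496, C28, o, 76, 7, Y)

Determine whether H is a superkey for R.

Yes

All 12 rows have distinct H values, so H → (all attributes) holds and H is a superkey.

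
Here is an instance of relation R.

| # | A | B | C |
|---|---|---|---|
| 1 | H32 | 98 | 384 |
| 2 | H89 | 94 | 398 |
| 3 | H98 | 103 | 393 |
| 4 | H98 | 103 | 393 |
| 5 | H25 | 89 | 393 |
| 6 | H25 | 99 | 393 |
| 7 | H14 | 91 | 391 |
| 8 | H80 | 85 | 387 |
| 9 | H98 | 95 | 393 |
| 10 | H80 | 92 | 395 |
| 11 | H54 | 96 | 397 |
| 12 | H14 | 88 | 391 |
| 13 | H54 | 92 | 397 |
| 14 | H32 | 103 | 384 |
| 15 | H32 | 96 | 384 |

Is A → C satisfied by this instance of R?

A=H32: rows 1, 14, 15 → C = 384, 384, 384 ✓
A=H89: row 2 → C = 398 ✓
A=H98: rows 3, 4, 9 → C = 393, 393, 393 ✓
A=H25: rows 5, 6 → C = 393, 393 ✓
A=H14: rows 7, 12 → C = 391, 391 ✓
A=H80: rows 8, 10 → C takes values {387, 395} — violation
A=H54: rows 11, 13 → C = 397, 397 ✓
Two rows agree on A but differ on C, so A → C does not hold.

No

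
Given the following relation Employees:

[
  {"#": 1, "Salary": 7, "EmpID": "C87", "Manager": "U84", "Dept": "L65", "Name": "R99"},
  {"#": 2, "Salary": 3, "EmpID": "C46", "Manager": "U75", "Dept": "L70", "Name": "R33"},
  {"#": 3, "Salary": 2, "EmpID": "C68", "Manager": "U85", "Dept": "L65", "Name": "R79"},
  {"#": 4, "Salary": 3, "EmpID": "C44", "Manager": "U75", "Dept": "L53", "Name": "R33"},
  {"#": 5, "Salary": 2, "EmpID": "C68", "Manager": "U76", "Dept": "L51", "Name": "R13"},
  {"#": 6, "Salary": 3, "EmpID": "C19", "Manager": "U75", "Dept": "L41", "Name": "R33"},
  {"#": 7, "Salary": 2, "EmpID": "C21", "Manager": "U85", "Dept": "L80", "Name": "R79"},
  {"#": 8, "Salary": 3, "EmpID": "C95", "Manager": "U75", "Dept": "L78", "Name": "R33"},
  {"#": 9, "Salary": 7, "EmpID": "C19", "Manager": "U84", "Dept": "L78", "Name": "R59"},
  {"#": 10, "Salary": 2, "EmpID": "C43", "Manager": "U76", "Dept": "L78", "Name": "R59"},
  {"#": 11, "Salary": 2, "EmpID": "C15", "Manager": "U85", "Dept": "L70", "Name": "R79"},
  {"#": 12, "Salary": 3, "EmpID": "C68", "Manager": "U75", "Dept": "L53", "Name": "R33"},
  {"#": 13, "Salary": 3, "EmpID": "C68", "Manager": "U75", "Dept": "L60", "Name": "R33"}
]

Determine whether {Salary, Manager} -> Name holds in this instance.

(Salary=7, Manager=U84): rows 1, 9 → Name takes values {R99, R59} — violation
(Salary=3, Manager=U75): rows 2, 4, 6, 8, 12, 13 → Name = R33, R33, R33, R33, R33, R33 ✓
(Salary=2, Manager=U85): rows 3, 7, 11 → Name = R79, R79, R79 ✓
(Salary=2, Manager=U76): rows 5, 10 → Name takes values {R13, R59} — violation
Two rows agree on {Salary, Manager} but differ on Name, so {Salary, Manager} -> Name does not hold.

No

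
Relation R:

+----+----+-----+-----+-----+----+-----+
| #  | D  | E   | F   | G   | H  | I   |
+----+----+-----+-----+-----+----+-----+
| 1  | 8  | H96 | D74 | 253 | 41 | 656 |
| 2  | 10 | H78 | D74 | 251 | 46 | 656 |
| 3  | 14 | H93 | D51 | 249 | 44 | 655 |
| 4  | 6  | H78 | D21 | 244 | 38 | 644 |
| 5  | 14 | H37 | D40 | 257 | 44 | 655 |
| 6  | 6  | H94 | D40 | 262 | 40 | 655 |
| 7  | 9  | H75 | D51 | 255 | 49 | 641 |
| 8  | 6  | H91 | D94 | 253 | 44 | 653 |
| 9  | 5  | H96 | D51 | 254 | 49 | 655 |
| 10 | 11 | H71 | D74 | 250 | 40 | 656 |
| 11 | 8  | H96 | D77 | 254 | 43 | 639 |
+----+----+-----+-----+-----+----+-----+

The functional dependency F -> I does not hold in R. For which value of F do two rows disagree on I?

F=D74: rows 1, 2, 10 → I = 656, 656, 656 ✓
F=D51: rows 3, 7, 9 → I takes values {655, 641} — violation
F=D21: row 4 → I = 644 ✓
F=D40: rows 5, 6 → I = 655, 655 ✓
F=D94: row 8 → I = 653 ✓
F=D77: row 11 → I = 639 ✓
The only F value with inconsistent I is F=D51.

D51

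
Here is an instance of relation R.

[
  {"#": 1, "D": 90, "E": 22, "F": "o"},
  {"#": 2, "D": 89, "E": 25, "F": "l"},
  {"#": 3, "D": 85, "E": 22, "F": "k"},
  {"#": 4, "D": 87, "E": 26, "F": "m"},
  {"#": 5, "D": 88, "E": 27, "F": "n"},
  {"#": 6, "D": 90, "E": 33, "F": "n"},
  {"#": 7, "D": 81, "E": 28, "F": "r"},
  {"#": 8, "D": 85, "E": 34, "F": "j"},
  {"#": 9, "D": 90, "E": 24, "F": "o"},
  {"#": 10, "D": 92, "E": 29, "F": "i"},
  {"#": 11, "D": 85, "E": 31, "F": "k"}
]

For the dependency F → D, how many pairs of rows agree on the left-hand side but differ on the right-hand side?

1

F=o: all 2 rows agree on D — 0 pairs.
F=k: all 2 rows agree on D — 0 pairs.
F=n: violating pairs (5,6) — 1 pair.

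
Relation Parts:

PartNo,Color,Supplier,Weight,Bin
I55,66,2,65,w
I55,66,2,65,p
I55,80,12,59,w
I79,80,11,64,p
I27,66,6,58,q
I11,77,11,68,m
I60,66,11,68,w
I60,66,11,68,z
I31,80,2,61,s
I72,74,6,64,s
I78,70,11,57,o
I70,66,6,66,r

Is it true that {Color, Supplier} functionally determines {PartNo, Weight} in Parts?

No

(Color=66, Supplier=2): 2 rows → {PartNo,Weight} = (I55, 65), (I55, 65) ✓
(Color=80, Supplier=12): 1 row → {PartNo,Weight} = (I55, 59) ✓
(Color=80, Supplier=11): 1 row → {PartNo,Weight} = (I79, 64) ✓
(Color=66, Supplier=6): 2 rows → {PartNo,Weight} takes values {(I27, 58), (I70, 66)} — violation
(Color=77, Supplier=11): 1 row → {PartNo,Weight} = (I11, 68) ✓
(Color=66, Supplier=11): 2 rows → {PartNo,Weight} = (I60, 68), (I60, 68) ✓
(Color=80, Supplier=2): 1 row → {PartNo,Weight} = (I31, 61) ✓
(Color=74, Supplier=6): 1 row → {PartNo,Weight} = (I72, 64) ✓
(Color=70, Supplier=11): 1 row → {PartNo,Weight} = (I78, 57) ✓
Two rows agree on {Color, Supplier} but differ on {PartNo, Weight}, so {Color, Supplier} → {PartNo, Weight} does not hold.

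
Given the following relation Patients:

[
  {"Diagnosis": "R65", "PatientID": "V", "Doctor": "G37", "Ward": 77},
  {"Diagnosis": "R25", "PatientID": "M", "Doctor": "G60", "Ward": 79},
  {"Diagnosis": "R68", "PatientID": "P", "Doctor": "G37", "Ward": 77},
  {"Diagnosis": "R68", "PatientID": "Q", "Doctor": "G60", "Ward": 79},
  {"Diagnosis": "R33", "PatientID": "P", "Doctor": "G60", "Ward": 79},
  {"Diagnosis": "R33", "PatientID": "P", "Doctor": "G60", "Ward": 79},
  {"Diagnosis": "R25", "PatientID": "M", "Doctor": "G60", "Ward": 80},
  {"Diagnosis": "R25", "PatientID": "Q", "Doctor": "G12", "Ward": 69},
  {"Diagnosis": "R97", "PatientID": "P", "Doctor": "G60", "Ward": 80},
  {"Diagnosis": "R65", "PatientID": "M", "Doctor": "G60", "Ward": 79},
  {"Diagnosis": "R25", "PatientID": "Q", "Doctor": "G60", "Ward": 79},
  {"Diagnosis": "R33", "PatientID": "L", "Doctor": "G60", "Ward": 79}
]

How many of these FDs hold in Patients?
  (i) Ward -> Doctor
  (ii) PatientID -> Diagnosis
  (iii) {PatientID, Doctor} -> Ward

(i) Ward -> Doctor: every LHS value maps to a single RHS value — holds.
(ii) PatientID -> Diagnosis: PatientID=M: 3 rows → Diagnosis takes values {R25, R65} — violation; PatientID=P: 4 rows → Diagnosis takes values {R68, R33, R97} — violation; PatientID=Q: 3 rows → Diagnosis takes values {R68, R25} — violation — fails.
(iii) {PatientID, Doctor} -> Ward: (PatientID=M, Doctor=G60): 3 rows → Ward takes values {79, 80} — violation; (PatientID=P, Doctor=G60): 3 rows → Ward takes values {79, 80} — violation — fails.
1 of the 3 dependencies holds.

1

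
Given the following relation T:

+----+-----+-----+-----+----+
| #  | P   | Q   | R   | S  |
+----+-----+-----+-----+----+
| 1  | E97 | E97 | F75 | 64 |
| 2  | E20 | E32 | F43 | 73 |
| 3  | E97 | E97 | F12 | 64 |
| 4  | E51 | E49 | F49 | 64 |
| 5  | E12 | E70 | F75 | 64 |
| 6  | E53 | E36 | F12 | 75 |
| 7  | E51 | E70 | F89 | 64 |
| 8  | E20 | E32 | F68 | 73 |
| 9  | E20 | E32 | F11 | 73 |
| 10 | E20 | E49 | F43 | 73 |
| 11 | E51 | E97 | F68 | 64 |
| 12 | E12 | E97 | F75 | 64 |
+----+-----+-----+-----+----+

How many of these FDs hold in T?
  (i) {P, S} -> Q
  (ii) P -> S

1

(i) {P, S} -> Q: (P=E20, S=73): rows 2, 8, 9, 10 → Q takes values {E32, E49} — violation; (P=E51, S=64): rows 4, 7, 11 → Q takes values {E49, E70, E97} — violation; (P=E12, S=64): rows 5, 12 → Q takes values {E70, E97} — violation — fails.
(ii) P -> S: every LHS value maps to a single RHS value — holds.
1 of the 2 dependencies holds.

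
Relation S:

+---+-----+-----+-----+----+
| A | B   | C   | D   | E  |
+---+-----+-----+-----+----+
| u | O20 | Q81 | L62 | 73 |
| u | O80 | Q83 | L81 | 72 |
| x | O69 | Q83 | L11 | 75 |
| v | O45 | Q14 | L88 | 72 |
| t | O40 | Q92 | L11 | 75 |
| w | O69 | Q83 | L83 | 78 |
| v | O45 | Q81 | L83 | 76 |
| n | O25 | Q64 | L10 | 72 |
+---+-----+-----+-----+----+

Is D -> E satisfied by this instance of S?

No

D=L62: 1 row → E = 73 ✓
D=L81: 1 row → E = 72 ✓
D=L11: 2 rows → E = 75, 75 ✓
D=L88: 1 row → E = 72 ✓
D=L83: 2 rows → E takes values {78, 76} — violation
D=L10: 1 row → E = 72 ✓
Two rows agree on D but differ on E, so D -> E does not hold.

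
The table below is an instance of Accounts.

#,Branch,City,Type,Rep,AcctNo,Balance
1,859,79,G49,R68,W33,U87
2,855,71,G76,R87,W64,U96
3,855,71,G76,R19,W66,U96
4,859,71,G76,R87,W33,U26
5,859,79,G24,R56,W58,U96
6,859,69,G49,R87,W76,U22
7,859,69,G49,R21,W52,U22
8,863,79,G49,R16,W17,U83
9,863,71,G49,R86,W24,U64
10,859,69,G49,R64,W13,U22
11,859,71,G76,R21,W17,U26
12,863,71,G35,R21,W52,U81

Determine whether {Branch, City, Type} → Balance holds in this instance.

(Branch=859, City=79, Type=G49): row 1 → Balance = U87 ✓
(Branch=855, City=71, Type=G76): rows 2, 3 → Balance = U96, U96 ✓
(Branch=859, City=71, Type=G76): rows 4, 11 → Balance = U26, U26 ✓
(Branch=859, City=79, Type=G24): row 5 → Balance = U96 ✓
(Branch=859, City=69, Type=G49): rows 6, 7, 10 → Balance = U22, U22, U22 ✓
(Branch=863, City=79, Type=G49): row 8 → Balance = U83 ✓
(Branch=863, City=71, Type=G49): row 9 → Balance = U64 ✓
(Branch=863, City=71, Type=G35): row 12 → Balance = U81 ✓
Every {Branch, City, Type} value is associated with a single Balance value, so {Branch, City, Type} → Balance holds.

Yes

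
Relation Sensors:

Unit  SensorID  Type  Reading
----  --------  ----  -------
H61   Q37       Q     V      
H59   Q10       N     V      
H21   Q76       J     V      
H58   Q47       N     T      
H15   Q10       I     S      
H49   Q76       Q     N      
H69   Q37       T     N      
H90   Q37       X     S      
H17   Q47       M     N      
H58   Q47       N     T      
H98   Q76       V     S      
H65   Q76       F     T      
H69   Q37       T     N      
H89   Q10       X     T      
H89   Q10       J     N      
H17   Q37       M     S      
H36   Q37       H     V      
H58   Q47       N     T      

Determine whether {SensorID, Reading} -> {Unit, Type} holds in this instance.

(SensorID=Q37, Reading=V): 2 rows → {Unit,Type} takes values {(H61, Q), (H36, H)} — violation
(SensorID=Q10, Reading=V): 1 row → {Unit,Type} = (H59, N) ✓
(SensorID=Q76, Reading=V): 1 row → {Unit,Type} = (H21, J) ✓
(SensorID=Q47, Reading=T): 3 rows → {Unit,Type} = (H58, N), (H58, N), (H58, N) ✓
(SensorID=Q10, Reading=S): 1 row → {Unit,Type} = (H15, I) ✓
(SensorID=Q76, Reading=N): 1 row → {Unit,Type} = (H49, Q) ✓
(SensorID=Q37, Reading=N): 2 rows → {Unit,Type} = (H69, T), (H69, T) ✓
(SensorID=Q37, Reading=S): 2 rows → {Unit,Type} takes values {(H90, X), (H17, M)} — violation
(SensorID=Q47, Reading=N): 1 row → {Unit,Type} = (H17, M) ✓
(SensorID=Q76, Reading=S): 1 row → {Unit,Type} = (H98, V) ✓
(SensorID=Q76, Reading=T): 1 row → {Unit,Type} = (H65, F) ✓
(SensorID=Q10, Reading=T): 1 row → {Unit,Type} = (H89, X) ✓
(SensorID=Q10, Reading=N): 1 row → {Unit,Type} = (H89, J) ✓
Two rows agree on {SensorID, Reading} but differ on {Unit, Type}, so {SensorID, Reading} -> {Unit, Type} does not hold.

No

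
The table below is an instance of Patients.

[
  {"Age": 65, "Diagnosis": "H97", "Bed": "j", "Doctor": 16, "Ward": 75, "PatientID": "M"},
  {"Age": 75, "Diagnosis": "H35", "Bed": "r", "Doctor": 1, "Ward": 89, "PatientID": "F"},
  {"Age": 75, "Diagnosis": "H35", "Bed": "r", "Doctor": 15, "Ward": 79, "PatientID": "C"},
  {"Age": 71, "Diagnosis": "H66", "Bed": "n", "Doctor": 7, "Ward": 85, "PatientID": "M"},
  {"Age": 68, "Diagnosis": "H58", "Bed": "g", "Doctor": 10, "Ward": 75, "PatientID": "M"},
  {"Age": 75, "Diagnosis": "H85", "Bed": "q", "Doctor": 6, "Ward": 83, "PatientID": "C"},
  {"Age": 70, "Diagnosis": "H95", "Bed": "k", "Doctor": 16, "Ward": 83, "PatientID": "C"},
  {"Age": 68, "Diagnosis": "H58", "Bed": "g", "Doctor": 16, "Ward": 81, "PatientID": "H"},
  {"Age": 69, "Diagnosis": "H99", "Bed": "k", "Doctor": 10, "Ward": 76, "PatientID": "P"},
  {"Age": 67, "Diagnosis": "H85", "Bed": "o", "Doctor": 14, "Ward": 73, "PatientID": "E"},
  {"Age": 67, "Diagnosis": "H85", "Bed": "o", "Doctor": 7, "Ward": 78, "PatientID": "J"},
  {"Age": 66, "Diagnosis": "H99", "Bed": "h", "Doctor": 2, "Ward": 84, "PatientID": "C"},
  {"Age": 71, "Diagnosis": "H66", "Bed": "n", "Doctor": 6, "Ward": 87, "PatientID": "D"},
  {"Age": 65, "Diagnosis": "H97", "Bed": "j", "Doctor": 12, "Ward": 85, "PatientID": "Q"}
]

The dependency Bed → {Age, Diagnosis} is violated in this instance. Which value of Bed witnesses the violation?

Bed=j: 2 rows → {Age,Diagnosis} = (65, H97), (65, H97) ✓
Bed=r: 2 rows → {Age,Diagnosis} = (75, H35), (75, H35) ✓
Bed=n: 2 rows → {Age,Diagnosis} = (71, H66), (71, H66) ✓
Bed=g: 2 rows → {Age,Diagnosis} = (68, H58), (68, H58) ✓
Bed=q: 1 row → {Age,Diagnosis} = (75, H85) ✓
Bed=k: 2 rows → {Age,Diagnosis} takes values {(70, H95), (69, H99)} — violation
Bed=o: 2 rows → {Age,Diagnosis} = (67, H85), (67, H85) ✓
Bed=h: 1 row → {Age,Diagnosis} = (66, H99) ✓
The only Bed value with inconsistent RHS is Bed=k.

k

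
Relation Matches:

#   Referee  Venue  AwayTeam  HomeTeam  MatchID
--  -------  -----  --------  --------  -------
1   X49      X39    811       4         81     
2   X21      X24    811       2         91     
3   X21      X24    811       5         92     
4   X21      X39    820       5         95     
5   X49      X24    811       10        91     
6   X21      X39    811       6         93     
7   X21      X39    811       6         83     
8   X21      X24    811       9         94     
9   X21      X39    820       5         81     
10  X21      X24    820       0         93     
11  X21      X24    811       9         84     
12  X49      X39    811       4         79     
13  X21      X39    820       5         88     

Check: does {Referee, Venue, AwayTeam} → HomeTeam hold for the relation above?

No

(Referee=X49, Venue=X39, AwayTeam=811): rows 1, 12 → HomeTeam = 4, 4 ✓
(Referee=X21, Venue=X24, AwayTeam=811): rows 2, 3, 8, 11 → HomeTeam takes values {2, 5, 9} — violation
(Referee=X21, Venue=X39, AwayTeam=820): rows 4, 9, 13 → HomeTeam = 5, 5, 5 ✓
(Referee=X49, Venue=X24, AwayTeam=811): row 5 → HomeTeam = 10 ✓
(Referee=X21, Venue=X39, AwayTeam=811): rows 6, 7 → HomeTeam = 6, 6 ✓
(Referee=X21, Venue=X24, AwayTeam=820): row 10 → HomeTeam = 0 ✓
Two rows agree on {Referee, Venue, AwayTeam} but differ on HomeTeam, so {Referee, Venue, AwayTeam} → HomeTeam does not hold.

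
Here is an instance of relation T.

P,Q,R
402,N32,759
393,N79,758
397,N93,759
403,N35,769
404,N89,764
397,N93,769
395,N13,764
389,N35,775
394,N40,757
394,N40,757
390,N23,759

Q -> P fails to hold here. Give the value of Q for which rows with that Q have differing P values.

N35

Q=N32: 1 row → P = 402 ✓
Q=N79: 1 row → P = 393 ✓
Q=N93: 2 rows → P = 397, 397 ✓
Q=N35: 2 rows → P takes values {403, 389} — violation
Q=N89: 1 row → P = 404 ✓
Q=N13: 1 row → P = 395 ✓
Q=N40: 2 rows → P = 394, 394 ✓
Q=N23: 1 row → P = 390 ✓
The only Q value with inconsistent P is Q=N35.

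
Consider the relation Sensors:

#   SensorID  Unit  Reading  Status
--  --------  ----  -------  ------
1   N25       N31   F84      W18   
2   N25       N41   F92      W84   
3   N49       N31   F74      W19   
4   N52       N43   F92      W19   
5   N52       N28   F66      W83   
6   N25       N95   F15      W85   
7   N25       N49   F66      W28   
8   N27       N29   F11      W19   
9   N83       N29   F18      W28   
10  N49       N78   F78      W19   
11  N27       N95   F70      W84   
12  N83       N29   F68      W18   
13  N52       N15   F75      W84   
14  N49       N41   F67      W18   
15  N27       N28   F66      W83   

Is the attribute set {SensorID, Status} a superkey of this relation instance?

Rows 3 and 10 have the same {SensorID, Status} value (SensorID=N49, Status=W19) but are distinct tuples, so {SensorID, Status} does not determine every attribute — not a superkey.

No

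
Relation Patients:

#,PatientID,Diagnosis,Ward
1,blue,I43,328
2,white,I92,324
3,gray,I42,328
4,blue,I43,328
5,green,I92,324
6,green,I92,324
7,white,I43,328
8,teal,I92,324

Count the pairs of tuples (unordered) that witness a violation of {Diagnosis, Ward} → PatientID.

7

(Diagnosis=I43, Ward=328): violating pairs (1,7), (4,7) — 2 pairs.
(Diagnosis=I92, Ward=324): violating pairs (2,5), (2,6), (2,8), (5,8), (6,8) — 5 pairs.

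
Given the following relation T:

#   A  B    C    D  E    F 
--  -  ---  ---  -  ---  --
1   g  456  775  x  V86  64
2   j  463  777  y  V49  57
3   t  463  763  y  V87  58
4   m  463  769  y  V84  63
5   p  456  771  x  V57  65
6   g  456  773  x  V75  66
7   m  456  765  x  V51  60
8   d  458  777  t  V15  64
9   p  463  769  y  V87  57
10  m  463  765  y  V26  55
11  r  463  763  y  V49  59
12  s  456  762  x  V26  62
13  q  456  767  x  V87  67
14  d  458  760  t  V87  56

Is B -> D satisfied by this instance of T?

B=456: rows 1, 5, 6, 7, 12, 13 → D = x, x, x, x, x, x ✓
B=463: rows 2, 3, 4, 9, 10, 11 → D = y, y, y, y, y, y ✓
B=458: rows 8, 14 → D = t, t ✓
Every B value is associated with a single D value, so B -> D holds.

Yes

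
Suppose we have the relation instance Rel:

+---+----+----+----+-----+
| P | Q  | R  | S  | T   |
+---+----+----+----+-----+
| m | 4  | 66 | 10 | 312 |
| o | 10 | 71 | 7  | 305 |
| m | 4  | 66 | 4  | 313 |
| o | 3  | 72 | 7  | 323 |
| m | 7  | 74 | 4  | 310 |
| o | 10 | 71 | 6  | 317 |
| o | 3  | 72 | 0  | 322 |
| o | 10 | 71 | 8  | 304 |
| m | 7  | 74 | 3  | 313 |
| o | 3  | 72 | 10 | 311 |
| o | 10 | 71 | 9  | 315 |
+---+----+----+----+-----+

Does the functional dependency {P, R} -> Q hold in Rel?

(P=m, R=66): 2 rows → Q = 4, 4 ✓
(P=o, R=71): 4 rows → Q = 10, 10, 10, 10 ✓
(P=o, R=72): 3 rows → Q = 3, 3, 3 ✓
(P=m, R=74): 2 rows → Q = 7, 7 ✓
Every {P, R} value is associated with a single Q value, so {P, R} -> Q holds.

Yes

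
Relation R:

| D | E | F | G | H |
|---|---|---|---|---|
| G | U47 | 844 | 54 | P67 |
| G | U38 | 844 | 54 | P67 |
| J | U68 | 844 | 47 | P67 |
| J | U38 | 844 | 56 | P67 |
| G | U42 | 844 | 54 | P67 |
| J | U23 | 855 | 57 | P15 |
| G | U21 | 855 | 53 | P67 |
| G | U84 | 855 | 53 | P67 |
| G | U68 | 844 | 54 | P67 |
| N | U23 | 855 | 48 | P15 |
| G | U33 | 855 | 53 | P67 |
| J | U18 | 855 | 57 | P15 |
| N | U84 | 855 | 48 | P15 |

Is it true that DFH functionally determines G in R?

No

(D=G, F=844, H=P67): 4 rows → G = 54, 54, 54, 54 ✓
(D=J, F=844, H=P67): 2 rows → G takes values {47, 56} — violation
(D=J, F=855, H=P15): 2 rows → G = 57, 57 ✓
(D=G, F=855, H=P67): 3 rows → G = 53, 53, 53 ✓
(D=N, F=855, H=P15): 2 rows → G = 48, 48 ✓
Two rows agree on DFH but differ on G, so DFH → G does not hold.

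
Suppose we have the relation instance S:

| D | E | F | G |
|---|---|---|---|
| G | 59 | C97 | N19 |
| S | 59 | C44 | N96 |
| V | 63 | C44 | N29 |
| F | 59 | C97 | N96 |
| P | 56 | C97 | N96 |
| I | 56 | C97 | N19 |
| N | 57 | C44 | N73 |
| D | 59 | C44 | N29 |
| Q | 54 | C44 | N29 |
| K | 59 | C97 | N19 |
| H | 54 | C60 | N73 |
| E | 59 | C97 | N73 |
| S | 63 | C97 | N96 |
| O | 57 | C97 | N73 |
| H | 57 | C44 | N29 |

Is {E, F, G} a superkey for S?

Two distinct rows share (E=59, F=C97, G=N19), so {E, F, G} does not determine every attribute — not a superkey.

No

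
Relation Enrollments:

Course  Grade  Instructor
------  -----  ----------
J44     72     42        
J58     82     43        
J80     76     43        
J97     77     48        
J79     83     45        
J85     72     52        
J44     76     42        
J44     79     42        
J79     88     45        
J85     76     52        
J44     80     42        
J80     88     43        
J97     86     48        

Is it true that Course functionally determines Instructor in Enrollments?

Yes

Course=J44: 4 rows → Instructor = 42, 42, 42, 42 ✓
Course=J58: 1 row → Instructor = 43 ✓
Course=J80: 2 rows → Instructor = 43, 43 ✓
Course=J97: 2 rows → Instructor = 48, 48 ✓
Course=J79: 2 rows → Instructor = 45, 45 ✓
Course=J85: 2 rows → Instructor = 52, 52 ✓
Every Course value is associated with a single Instructor value, so Course → Instructor holds.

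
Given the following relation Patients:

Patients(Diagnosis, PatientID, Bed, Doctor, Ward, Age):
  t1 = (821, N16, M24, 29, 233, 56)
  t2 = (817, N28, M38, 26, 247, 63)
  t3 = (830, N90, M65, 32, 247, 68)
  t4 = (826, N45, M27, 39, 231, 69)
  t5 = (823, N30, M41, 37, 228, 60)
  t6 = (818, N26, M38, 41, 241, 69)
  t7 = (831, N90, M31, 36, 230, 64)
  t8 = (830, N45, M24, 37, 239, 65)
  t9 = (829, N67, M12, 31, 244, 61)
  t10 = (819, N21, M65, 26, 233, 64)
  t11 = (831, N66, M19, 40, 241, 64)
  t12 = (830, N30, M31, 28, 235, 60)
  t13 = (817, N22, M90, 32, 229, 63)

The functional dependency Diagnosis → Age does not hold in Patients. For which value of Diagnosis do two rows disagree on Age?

830

Diagnosis=821: row 1 → Age = 56 ✓
Diagnosis=817: rows 2, 13 → Age = 63, 63 ✓
Diagnosis=830: rows 3, 8, 12 → Age takes values {68, 65, 60} — violation
Diagnosis=826: row 4 → Age = 69 ✓
Diagnosis=823: row 5 → Age = 60 ✓
Diagnosis=818: row 6 → Age = 69 ✓
Diagnosis=831: rows 7, 11 → Age = 64, 64 ✓
Diagnosis=829: row 9 → Age = 61 ✓
Diagnosis=819: row 10 → Age = 64 ✓
The only Diagnosis value with inconsistent Age is Diagnosis=830.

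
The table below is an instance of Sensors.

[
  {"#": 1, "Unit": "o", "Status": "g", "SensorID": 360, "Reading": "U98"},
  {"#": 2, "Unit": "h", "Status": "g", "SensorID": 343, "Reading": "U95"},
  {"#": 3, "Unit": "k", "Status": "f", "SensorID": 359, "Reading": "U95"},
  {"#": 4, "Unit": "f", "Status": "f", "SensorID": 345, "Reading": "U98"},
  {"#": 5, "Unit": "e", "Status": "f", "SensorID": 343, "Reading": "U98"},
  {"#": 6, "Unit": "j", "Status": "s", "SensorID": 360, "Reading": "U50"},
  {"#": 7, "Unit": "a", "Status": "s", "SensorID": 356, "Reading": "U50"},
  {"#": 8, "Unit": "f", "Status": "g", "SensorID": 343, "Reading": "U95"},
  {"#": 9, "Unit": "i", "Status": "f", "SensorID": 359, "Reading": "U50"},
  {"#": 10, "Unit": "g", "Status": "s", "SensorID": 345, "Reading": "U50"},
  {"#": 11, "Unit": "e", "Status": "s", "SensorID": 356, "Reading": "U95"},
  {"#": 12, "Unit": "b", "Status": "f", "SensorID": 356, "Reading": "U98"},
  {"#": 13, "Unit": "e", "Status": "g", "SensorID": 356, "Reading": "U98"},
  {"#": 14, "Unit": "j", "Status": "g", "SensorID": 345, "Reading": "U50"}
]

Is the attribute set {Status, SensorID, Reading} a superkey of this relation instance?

No

Rows 2 and 8 have the same {Status, SensorID, Reading} value (Status=g, SensorID=343, Reading=U95) but are distinct tuples, so {Status, SensorID, Reading} does not determine every attribute — not a superkey.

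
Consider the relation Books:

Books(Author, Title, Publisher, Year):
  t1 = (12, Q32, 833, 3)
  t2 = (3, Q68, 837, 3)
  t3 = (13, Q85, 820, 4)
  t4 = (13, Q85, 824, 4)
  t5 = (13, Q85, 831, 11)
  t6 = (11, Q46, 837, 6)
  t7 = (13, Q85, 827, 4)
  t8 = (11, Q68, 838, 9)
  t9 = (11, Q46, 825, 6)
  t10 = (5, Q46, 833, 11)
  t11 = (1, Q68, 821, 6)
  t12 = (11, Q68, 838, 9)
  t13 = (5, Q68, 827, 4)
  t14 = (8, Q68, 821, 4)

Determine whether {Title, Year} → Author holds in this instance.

No

(Title=Q32, Year=3): row 1 → Author = 12 ✓
(Title=Q68, Year=3): row 2 → Author = 3 ✓
(Title=Q85, Year=4): rows 3, 4, 7 → Author = 13, 13, 13 ✓
(Title=Q85, Year=11): row 5 → Author = 13 ✓
(Title=Q46, Year=6): rows 6, 9 → Author = 11, 11 ✓
(Title=Q68, Year=9): rows 8, 12 → Author = 11, 11 ✓
(Title=Q46, Year=11): row 10 → Author = 5 ✓
(Title=Q68, Year=6): row 11 → Author = 1 ✓
(Title=Q68, Year=4): rows 13, 14 → Author takes values {5, 8} — violation
Two rows agree on {Title, Year} but differ on Author, so {Title, Year} → Author does not hold.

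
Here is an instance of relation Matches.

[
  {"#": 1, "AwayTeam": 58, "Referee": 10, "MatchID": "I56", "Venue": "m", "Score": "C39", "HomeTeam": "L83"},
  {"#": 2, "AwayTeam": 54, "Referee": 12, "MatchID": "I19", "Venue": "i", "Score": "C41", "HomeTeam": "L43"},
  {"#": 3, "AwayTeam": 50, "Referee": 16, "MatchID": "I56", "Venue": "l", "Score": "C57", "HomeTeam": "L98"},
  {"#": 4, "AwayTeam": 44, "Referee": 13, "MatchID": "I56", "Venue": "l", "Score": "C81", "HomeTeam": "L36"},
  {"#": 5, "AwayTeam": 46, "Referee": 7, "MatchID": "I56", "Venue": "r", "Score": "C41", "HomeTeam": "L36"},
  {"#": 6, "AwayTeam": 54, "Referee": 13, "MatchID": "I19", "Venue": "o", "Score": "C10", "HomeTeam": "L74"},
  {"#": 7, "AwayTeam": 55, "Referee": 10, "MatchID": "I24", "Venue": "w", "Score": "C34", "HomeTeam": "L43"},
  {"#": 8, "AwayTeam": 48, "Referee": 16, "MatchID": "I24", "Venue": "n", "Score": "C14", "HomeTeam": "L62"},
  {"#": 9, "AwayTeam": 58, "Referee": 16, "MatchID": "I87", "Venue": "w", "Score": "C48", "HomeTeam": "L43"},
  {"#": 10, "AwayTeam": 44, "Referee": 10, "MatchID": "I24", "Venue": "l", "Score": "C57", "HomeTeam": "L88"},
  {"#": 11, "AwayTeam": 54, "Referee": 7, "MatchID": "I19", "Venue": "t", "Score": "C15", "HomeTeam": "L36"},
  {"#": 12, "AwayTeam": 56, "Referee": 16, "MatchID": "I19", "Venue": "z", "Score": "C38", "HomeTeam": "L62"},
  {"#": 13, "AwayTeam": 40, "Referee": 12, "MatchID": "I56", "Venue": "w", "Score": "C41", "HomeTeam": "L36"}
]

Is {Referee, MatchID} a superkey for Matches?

Rows 7 and 10 have the same {Referee, MatchID} value (Referee=10, MatchID=I24) but are distinct tuples, so {Referee, MatchID} does not determine every attribute — not a superkey.

No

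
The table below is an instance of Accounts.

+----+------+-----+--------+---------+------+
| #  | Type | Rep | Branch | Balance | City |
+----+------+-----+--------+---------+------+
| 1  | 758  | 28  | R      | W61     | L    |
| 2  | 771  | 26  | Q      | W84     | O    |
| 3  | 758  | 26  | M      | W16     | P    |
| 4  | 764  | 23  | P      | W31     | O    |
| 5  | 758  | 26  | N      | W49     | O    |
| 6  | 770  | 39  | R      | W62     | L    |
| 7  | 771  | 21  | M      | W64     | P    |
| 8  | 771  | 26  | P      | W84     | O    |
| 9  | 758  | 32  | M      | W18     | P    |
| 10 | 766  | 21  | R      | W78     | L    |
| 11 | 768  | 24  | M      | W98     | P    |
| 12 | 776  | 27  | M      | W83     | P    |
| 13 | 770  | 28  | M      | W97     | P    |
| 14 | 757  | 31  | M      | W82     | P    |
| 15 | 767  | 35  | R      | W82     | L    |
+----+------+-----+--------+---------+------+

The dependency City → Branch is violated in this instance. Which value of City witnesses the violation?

City=L: rows 1, 6, 10, 15 → Branch = R, R, R, R ✓
City=O: rows 2, 4, 5, 8 → Branch takes values {Q, P, N} — violation
City=P: rows 3, 7, 9, 11, 12, 13, 14 → Branch = M, M, M, M, M, M, M ✓
The only City value with inconsistent Branch is City=O.

O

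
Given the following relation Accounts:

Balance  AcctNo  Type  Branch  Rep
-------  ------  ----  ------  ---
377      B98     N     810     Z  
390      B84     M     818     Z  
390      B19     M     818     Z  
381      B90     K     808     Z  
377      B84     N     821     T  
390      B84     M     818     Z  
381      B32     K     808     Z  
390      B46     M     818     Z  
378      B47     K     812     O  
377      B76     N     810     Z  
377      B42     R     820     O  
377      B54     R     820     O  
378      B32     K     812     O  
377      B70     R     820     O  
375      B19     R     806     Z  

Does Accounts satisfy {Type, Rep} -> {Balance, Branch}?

(Type=N, Rep=Z): 2 rows → {Balance,Branch} = (377, 810), (377, 810) ✓
(Type=M, Rep=Z): 4 rows → {Balance,Branch} = (390, 818), (390, 818), (390, 818), (390, 818) ✓
(Type=K, Rep=Z): 2 rows → {Balance,Branch} = (381, 808), (381, 808) ✓
(Type=N, Rep=T): 1 row → {Balance,Branch} = (377, 821) ✓
(Type=K, Rep=O): 2 rows → {Balance,Branch} = (378, 812), (378, 812) ✓
(Type=R, Rep=O): 3 rows → {Balance,Branch} = (377, 820), (377, 820), (377, 820) ✓
(Type=R, Rep=Z): 1 row → {Balance,Branch} = (375, 806) ✓
Every {Type, Rep} value is associated with a single {Balance, Branch} value, so {Type, Rep} -> {Balance, Branch} holds.

Yes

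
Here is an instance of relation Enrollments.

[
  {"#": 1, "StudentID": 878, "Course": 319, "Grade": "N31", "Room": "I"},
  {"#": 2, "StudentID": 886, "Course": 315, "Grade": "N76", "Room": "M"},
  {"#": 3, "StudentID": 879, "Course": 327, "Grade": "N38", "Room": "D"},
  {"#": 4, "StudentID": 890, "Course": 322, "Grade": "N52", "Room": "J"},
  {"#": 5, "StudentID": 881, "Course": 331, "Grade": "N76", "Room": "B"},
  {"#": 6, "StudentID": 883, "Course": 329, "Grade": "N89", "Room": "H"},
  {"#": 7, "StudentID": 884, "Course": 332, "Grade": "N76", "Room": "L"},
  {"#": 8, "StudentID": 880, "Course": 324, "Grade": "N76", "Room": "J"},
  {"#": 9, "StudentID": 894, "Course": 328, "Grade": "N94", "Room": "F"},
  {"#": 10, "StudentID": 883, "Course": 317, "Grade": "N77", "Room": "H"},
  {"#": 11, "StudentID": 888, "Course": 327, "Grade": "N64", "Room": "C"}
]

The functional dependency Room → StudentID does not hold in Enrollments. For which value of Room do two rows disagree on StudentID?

J

Room=I: row 1 → StudentID = 878 ✓
Room=M: row 2 → StudentID = 886 ✓
Room=D: row 3 → StudentID = 879 ✓
Room=J: rows 4, 8 → StudentID takes values {890, 880} — violation
Room=B: row 5 → StudentID = 881 ✓
Room=H: rows 6, 10 → StudentID = 883, 883 ✓
Room=L: row 7 → StudentID = 884 ✓
Room=F: row 9 → StudentID = 894 ✓
Room=C: row 11 → StudentID = 888 ✓
The only Room value with inconsistent StudentID is Room=J.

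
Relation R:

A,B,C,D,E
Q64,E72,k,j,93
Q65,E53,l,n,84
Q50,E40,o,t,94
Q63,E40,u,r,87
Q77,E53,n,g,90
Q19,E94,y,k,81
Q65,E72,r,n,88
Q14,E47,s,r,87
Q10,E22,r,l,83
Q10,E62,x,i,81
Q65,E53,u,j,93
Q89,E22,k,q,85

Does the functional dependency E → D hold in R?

No

E=93: 2 rows → D = j, j ✓
E=84: 1 row → D = n ✓
E=94: 1 row → D = t ✓
E=87: 2 rows → D = r, r ✓
E=90: 1 row → D = g ✓
E=81: 2 rows → D takes values {k, i} — violation
E=88: 1 row → D = n ✓
E=83: 1 row → D = l ✓
E=85: 1 row → D = q ✓
Two rows agree on E but differ on D, so E → D does not hold.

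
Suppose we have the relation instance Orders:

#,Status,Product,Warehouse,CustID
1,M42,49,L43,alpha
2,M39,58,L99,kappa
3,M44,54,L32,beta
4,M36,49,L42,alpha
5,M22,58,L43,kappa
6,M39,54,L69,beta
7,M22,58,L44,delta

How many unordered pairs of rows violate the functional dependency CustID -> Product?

CustID=alpha: all 2 rows agree on Product — 0 pairs.
CustID=kappa: all 2 rows agree on Product — 0 pairs.
CustID=beta: all 2 rows agree on Product — 0 pairs.

0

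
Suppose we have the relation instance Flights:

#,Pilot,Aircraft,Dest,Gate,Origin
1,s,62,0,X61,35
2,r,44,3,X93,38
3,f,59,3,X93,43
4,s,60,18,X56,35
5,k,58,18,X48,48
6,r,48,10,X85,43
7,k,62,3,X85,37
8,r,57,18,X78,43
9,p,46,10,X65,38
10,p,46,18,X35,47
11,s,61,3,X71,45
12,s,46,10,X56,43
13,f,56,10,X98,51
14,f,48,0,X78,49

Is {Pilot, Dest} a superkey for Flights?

All 14 rows have distinct {Pilot, Dest} values, so {Pilot, Dest} → (all attributes) holds and {Pilot, Dest} is a superkey.

Yes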